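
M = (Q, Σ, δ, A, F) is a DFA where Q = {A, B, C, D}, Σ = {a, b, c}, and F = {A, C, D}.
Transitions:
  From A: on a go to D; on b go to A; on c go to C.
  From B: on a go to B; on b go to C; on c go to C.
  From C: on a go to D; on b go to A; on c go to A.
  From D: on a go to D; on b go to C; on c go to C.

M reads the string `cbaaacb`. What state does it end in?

A --c--> C
C --b--> A
A --a--> D
D --a--> D
D --a--> D
D --c--> C
C --b--> A

A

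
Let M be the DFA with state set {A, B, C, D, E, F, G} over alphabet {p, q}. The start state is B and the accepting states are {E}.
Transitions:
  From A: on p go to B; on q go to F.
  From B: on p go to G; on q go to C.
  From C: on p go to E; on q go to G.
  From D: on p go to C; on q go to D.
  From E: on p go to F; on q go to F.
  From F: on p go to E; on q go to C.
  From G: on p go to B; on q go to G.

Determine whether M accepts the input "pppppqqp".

rejected

B --p--> G
G --p--> B
B --p--> G
G --p--> B
B --p--> G
G --q--> G
G --q--> G
G --p--> B
End in state B, which is not an accepting state.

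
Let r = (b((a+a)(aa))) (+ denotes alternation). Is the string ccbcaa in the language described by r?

no

No split of ccbcaa into u·v has b matching u and ((a+a)(aa)) matching v.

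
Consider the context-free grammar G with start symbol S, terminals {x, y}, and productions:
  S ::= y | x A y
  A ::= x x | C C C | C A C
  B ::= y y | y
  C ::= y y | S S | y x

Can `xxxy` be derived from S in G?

S ⇒ xAy ⇒ xxxy

yes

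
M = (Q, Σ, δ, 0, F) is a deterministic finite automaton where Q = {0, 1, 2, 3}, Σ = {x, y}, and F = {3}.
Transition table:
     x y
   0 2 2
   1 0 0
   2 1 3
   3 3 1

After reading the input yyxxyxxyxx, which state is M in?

3

0 --y--> 2
2 --y--> 3
3 --x--> 3
3 --x--> 3
3 --y--> 1
1 --x--> 0
0 --x--> 2
2 --y--> 3
3 --x--> 3
3 --x--> 3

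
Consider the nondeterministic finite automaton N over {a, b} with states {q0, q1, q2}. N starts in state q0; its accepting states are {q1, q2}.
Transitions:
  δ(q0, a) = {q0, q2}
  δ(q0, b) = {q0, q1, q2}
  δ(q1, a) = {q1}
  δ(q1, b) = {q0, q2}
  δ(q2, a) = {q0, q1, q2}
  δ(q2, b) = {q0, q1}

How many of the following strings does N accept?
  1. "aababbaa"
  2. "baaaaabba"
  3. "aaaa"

"aababbaa": accepted
"baaaaabba": accepted
"aaaa": accepted

3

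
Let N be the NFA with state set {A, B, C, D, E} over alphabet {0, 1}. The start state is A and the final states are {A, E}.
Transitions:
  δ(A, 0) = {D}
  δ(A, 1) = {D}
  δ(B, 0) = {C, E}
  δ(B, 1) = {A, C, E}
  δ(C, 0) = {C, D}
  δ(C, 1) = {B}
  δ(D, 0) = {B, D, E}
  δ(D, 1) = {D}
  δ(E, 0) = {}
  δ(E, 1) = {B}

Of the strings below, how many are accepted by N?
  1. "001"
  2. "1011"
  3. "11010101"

"001": accepted
"1011": accepted
"11010101": accepted

3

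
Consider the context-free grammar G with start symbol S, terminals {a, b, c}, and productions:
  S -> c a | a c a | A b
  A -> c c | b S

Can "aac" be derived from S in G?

no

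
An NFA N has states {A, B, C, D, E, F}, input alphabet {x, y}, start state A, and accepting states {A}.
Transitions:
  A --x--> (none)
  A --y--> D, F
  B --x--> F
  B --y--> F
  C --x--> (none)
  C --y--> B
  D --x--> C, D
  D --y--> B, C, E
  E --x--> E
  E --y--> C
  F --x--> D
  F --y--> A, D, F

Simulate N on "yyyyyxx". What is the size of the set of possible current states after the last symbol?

Start: {A}
read y: {D, F}
read y: {A, B, C, D, E, F}
read y: {A, B, C, D, E, F}
read y: {A, B, C, D, E, F}
read y: {A, B, C, D, E, F}
read x: {C, D, E, F}
read x: {C, D, E}
Final reachable set {C, D, E} has 3 states.

3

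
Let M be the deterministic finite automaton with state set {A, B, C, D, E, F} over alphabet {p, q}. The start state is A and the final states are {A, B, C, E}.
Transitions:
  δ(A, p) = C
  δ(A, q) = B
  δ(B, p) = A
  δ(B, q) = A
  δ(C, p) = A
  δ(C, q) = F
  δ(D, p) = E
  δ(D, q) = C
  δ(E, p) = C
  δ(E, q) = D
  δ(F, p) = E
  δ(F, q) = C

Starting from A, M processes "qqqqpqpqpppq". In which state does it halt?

A --q--> B
B --q--> A
A --q--> B
B --q--> A
A --p--> C
C --q--> F
F --p--> E
E --q--> D
D --p--> E
E --p--> C
C --p--> A
A --q--> B

B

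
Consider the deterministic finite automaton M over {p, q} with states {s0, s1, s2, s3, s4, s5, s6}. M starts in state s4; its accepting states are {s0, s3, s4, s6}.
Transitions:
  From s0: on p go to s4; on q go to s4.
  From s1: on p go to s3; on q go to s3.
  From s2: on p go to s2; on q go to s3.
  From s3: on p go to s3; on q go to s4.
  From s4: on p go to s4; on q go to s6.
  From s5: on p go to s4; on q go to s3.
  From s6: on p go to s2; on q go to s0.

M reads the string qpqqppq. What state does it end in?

s6

s4 --q--> s6
s6 --p--> s2
s2 --q--> s3
s3 --q--> s4
s4 --p--> s4
s4 --p--> s4
s4 --q--> s6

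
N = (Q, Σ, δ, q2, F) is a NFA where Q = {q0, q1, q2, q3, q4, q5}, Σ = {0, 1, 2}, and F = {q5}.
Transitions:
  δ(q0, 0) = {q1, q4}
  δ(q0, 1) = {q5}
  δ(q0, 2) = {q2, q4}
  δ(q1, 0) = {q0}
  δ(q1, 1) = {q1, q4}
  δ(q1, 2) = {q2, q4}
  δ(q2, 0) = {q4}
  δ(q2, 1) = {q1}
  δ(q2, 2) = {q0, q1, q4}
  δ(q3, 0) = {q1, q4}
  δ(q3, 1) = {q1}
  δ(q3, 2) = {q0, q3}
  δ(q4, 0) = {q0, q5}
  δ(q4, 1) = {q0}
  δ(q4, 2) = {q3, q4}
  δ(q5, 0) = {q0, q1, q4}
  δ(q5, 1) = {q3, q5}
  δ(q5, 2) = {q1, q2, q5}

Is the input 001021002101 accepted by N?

Start: {q2}
read 0: {q4}
read 0: {q0, q5}
read 1: {q3, q5}
read 0: {q0, q1, q4}
read 2: {q2, q3, q4}
read 1: {q0, q1}
read 0: {q0, q1, q4}
read 0: {q0, q1, q4, q5}
read 2: {q1, q2, q3, q4, q5}
read 1: {q0, q1, q3, q4, q5}
read 0: {q0, q1, q4, q5}
read 1: {q0, q1, q3, q4, q5}
Reachable ∩ accepting = {q5} — nonempty.

accepted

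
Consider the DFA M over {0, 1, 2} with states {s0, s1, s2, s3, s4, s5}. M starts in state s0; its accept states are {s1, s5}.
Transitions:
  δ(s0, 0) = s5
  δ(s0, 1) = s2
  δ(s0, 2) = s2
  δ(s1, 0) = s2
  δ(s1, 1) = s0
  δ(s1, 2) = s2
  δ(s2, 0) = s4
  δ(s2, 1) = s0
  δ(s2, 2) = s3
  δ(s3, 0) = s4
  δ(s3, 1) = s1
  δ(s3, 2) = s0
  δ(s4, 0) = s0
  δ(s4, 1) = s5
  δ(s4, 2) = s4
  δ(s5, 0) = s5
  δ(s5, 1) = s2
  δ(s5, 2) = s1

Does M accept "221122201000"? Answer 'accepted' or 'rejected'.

s0 --2--> s2
s2 --2--> s3
s3 --1--> s1
s1 --1--> s0
s0 --2--> s2
s2 --2--> s3
s3 --2--> s0
s0 --0--> s5
s5 --1--> s2
s2 --0--> s4
s4 --0--> s0
s0 --0--> s5
End in state s5, which is an accepting state.

accepted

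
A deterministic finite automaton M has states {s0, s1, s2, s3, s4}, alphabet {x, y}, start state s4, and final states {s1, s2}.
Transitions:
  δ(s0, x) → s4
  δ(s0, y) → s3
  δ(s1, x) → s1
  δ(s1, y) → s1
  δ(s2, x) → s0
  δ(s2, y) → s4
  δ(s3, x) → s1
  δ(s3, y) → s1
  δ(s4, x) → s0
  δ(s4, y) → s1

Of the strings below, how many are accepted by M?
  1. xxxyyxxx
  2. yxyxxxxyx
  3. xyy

3

xxxyyxxx: accepted
yxyxxxxyx: accepted
xyy: accepted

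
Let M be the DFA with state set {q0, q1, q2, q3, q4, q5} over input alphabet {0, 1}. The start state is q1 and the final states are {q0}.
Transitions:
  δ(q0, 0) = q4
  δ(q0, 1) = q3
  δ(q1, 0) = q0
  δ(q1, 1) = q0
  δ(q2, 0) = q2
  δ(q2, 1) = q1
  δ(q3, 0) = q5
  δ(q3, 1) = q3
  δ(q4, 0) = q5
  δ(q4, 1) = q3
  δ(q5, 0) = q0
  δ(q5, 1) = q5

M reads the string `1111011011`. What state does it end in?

q3

q1 --1--> q0
q0 --1--> q3
q3 --1--> q3
q3 --1--> q3
q3 --0--> q5
q5 --1--> q5
q5 --1--> q5
q5 --0--> q0
q0 --1--> q3
q3 --1--> q3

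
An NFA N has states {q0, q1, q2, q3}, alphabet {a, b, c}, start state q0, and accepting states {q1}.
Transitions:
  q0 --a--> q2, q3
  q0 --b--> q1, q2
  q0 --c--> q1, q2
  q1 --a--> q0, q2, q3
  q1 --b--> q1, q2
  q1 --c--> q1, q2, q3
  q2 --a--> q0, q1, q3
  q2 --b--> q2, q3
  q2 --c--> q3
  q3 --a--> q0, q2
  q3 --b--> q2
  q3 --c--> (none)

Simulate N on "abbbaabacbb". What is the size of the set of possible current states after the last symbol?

Start: {q0}
read a: {q2, q3}
read b: {q2, q3}
read b: {q2, q3}
read b: {q2, q3}
read a: {q0, q1, q2, q3}
read a: {q0, q1, q2, q3}
read b: {q1, q2, q3}
read a: {q0, q1, q2, q3}
read c: {q1, q2, q3}
read b: {q1, q2, q3}
read b: {q1, q2, q3}
Final reachable set {q1, q2, q3} has 3 states.

3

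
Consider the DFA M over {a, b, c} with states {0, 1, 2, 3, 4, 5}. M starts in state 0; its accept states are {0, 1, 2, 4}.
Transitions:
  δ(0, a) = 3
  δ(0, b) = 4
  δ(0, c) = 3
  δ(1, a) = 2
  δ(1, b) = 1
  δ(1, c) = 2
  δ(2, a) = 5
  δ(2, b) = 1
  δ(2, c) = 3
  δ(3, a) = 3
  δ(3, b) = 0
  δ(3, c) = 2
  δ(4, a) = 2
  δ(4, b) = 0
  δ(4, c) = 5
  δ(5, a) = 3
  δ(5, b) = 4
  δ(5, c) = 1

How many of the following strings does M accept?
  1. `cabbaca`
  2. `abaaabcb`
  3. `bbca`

1

`cabbaca`: rejected
`abaaabcb`: accepted
`bbca`: rejected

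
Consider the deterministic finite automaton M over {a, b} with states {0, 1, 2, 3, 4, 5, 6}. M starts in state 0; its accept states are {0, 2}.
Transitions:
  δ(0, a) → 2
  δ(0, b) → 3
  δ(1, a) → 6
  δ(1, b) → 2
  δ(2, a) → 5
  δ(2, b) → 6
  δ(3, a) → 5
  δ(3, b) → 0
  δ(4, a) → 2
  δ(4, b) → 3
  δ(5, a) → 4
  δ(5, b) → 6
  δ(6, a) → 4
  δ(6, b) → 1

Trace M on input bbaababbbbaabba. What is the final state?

6

0 --b--> 3
3 --b--> 0
0 --a--> 2
2 --a--> 5
5 --b--> 6
6 --a--> 4
4 --b--> 3
3 --b--> 0
0 --b--> 3
3 --b--> 0
0 --a--> 2
2 --a--> 5
5 --b--> 6
6 --b--> 1
1 --a--> 6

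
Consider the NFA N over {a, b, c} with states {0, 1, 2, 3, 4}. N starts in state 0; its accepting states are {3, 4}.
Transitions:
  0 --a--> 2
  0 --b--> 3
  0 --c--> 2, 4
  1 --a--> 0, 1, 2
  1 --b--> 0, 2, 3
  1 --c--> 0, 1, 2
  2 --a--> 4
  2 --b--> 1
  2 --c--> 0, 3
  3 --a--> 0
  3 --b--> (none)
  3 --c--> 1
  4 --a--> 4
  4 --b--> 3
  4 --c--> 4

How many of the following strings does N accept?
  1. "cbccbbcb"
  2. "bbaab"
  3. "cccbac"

2

"cbccbbcb": accepted
"bbaab": rejected
"cccbac": accepted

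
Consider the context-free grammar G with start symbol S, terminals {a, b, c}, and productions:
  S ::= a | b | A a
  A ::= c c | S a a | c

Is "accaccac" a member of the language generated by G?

no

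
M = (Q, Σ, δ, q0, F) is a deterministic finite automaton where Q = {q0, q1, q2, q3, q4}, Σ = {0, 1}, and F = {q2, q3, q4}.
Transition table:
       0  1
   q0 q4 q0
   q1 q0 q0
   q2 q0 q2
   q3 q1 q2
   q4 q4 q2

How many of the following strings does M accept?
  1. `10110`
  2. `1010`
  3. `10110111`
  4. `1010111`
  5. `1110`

1

`10110`: rejected
`1010`: rejected
`10110111`: rejected
`1010111`: rejected
`1110`: accepted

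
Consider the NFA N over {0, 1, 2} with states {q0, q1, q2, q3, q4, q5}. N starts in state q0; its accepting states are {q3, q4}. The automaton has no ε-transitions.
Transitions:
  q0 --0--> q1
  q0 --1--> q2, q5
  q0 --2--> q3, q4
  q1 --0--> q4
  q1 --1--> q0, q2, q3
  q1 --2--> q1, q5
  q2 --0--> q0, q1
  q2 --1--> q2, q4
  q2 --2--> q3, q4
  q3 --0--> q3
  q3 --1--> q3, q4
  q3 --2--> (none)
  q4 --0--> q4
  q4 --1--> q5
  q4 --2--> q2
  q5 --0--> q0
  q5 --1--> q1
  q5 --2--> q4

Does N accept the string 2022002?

Start: {q0}
read 2: {q3, q4}
read 0: {q3, q4}
read 2: {q2}
read 2: {q3, q4}
read 0: {q3, q4}
read 0: {q3, q4}
read 2: {q2}
Reachable ∩ accepting = {} — empty.

rejected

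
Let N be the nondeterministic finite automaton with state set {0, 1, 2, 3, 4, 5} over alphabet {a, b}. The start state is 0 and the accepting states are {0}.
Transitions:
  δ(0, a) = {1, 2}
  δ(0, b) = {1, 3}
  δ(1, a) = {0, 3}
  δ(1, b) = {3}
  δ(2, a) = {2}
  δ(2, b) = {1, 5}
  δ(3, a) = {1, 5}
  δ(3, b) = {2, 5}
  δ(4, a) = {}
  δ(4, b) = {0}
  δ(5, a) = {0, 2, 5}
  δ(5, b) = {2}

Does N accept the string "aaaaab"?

Start: {0}
read a: {1, 2}
read a: {0, 2, 3}
read a: {1, 2, 5}
read a: {0, 2, 3, 5}
read a: {0, 1, 2, 5}
read b: {1, 2, 3, 5}
Reachable ∩ accepting = {} — empty.

rejected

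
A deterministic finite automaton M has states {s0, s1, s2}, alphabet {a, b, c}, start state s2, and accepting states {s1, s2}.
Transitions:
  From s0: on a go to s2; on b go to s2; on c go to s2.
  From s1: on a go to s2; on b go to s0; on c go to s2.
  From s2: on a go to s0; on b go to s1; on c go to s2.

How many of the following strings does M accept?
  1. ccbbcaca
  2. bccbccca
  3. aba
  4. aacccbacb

ccbbcaca: rejected
bccbccca: rejected
aba: rejected
aacccbacb: accepted

1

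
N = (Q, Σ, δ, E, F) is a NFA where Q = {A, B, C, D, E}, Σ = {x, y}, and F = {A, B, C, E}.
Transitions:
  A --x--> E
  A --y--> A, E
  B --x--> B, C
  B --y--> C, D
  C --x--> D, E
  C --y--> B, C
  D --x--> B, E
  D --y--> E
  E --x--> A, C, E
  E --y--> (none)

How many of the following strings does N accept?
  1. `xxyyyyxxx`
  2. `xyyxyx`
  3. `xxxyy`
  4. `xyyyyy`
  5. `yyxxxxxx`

4

`xxyyyyxxx`: accepted
`xyyxyx`: accepted
`xxxyy`: accepted
`xyyyyy`: accepted
`yyxxxxxx`: rejected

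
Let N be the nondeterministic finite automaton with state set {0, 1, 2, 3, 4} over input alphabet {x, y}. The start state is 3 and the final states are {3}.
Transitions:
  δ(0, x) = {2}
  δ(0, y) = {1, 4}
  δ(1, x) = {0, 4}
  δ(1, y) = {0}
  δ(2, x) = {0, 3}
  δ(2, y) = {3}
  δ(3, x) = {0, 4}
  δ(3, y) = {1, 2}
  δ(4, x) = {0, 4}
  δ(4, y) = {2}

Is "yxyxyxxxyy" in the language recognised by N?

Start: {3}
read y: {1, 2}
read x: {0, 3, 4}
read y: {1, 2, 4}
read x: {0, 3, 4}
read y: {1, 2, 4}
read x: {0, 3, 4}
read x: {0, 2, 4}
read x: {0, 2, 3, 4}
read y: {1, 2, 3, 4}
read y: {0, 1, 2, 3}
Reachable ∩ accepting = {3} — nonempty.

accepted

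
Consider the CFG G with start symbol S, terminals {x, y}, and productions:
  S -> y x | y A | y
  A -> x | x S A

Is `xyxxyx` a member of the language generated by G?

no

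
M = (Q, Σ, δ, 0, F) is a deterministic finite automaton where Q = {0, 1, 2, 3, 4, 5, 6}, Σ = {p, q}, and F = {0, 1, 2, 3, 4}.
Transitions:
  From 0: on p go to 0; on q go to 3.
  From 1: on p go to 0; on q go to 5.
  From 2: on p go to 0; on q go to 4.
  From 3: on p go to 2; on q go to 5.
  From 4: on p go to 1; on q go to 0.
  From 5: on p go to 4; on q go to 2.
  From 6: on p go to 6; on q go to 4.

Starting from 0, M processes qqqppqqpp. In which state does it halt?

1

0 --q--> 3
3 --q--> 5
5 --q--> 2
2 --p--> 0
0 --p--> 0
0 --q--> 3
3 --q--> 5
5 --p--> 4
4 --p--> 1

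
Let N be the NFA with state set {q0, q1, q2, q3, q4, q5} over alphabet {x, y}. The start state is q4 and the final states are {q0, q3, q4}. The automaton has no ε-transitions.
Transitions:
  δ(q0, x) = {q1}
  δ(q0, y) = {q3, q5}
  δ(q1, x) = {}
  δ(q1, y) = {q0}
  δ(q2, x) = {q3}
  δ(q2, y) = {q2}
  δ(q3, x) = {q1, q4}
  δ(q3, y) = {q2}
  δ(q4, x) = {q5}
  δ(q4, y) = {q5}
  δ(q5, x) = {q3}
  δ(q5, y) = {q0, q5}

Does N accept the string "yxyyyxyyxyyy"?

Start: {q4}
read y: {q5}
read x: {q3}
read y: {q2}
read y: {q2}
read y: {q2}
read x: {q3}
read y: {q2}
read y: {q2}
read x: {q3}
read y: {q2}
read y: {q2}
read y: {q2}
Reachable ∩ accepting = {} — empty.

rejected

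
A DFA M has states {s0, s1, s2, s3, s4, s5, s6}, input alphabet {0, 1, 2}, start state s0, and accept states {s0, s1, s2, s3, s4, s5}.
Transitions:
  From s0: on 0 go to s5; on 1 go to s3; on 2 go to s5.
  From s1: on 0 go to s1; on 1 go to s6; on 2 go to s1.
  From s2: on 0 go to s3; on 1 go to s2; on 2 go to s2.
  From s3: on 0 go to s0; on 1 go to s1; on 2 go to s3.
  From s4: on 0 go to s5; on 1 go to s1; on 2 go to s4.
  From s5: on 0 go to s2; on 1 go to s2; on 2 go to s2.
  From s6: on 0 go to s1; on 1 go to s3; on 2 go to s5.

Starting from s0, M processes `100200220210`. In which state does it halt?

s0 --1--> s3
s3 --0--> s0
s0 --0--> s5
s5 --2--> s2
s2 --0--> s3
s3 --0--> s0
s0 --2--> s5
s5 --2--> s2
s2 --0--> s3
s3 --2--> s3
s3 --1--> s1
s1 --0--> s1

s1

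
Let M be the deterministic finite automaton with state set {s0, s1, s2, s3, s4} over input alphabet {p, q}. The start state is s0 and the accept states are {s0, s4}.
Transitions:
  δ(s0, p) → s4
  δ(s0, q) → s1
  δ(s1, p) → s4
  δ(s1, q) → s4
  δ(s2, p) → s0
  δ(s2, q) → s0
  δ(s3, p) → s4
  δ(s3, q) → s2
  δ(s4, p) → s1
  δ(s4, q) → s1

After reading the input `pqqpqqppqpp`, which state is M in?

s4

s0 --p--> s4
s4 --q--> s1
s1 --q--> s4
s4 --p--> s1
s1 --q--> s4
s4 --q--> s1
s1 --p--> s4
s4 --p--> s1
s1 --q--> s4
s4 --p--> s1
s1 --p--> s4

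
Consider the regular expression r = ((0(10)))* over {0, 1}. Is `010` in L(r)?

Split into 1 piece 010; each matches (0(10)).

yes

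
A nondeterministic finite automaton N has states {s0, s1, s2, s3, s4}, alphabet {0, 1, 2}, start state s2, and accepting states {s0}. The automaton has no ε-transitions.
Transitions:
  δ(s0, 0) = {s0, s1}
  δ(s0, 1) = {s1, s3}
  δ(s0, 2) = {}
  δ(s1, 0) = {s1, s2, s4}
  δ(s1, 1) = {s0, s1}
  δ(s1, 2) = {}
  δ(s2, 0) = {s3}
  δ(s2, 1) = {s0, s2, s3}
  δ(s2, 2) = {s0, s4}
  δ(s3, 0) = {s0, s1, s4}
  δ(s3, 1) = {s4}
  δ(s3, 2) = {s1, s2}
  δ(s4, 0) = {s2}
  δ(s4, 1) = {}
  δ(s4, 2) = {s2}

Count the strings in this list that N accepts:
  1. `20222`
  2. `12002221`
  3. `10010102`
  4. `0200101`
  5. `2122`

`20222`: accepted
`12002221`: accepted
`10010102`: accepted
`0200101`: accepted
`2122`: accepted

5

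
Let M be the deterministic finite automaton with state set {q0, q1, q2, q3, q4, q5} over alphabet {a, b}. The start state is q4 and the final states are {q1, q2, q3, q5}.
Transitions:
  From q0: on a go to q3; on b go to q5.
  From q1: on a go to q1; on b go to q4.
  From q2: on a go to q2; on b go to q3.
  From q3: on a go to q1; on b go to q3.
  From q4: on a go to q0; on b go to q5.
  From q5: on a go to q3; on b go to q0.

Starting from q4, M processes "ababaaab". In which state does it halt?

q4

q4 --a--> q0
q0 --b--> q5
q5 --a--> q3
q3 --b--> q3
q3 --a--> q1
q1 --a--> q1
q1 --a--> q1
q1 --b--> q4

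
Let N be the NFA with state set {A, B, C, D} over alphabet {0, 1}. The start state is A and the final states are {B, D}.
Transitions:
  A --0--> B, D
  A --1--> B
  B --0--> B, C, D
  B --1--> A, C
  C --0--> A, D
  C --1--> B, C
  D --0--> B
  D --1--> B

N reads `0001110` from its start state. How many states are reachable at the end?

Start: {A}
read 0: {B, D}
read 0: {B, C, D}
read 0: {A, B, C, D}
read 1: {A, B, C}
read 1: {A, B, C}
read 1: {A, B, C}
read 0: {A, B, C, D}
Final reachable set {A, B, C, D} has 4 states.

4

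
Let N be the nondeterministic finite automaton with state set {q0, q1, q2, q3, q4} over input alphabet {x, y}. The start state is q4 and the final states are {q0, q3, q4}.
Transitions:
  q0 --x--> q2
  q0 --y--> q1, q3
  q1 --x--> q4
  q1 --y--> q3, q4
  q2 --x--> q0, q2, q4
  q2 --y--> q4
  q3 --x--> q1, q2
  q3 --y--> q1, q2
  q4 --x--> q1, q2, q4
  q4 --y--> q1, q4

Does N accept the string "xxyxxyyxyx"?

Start: {q4}
read x: {q1, q2, q4}
read x: {q0, q1, q2, q4}
read y: {q1, q3, q4}
read x: {q1, q2, q4}
read x: {q0, q1, q2, q4}
read y: {q1, q3, q4}
read y: {q1, q2, q3, q4}
read x: {q0, q1, q2, q4}
read y: {q1, q3, q4}
read x: {q1, q2, q4}
Reachable ∩ accepting = {q4} — nonempty.

accepted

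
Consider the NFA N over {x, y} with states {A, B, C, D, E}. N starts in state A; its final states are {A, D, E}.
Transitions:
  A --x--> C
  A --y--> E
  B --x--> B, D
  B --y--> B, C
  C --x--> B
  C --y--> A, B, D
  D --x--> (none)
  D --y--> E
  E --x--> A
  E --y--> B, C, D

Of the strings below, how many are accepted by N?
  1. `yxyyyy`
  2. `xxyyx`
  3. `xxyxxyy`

`yxyyyy`: accepted
`xxyyx`: accepted
`xxyxxyy`: accepted

3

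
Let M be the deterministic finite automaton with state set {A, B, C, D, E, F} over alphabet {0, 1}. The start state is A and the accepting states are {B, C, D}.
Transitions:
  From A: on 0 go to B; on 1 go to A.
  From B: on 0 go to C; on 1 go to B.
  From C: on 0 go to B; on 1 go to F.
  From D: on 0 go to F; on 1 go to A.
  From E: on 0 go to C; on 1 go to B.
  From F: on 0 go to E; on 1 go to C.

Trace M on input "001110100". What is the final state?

A --0--> B
B --0--> C
C --1--> F
F --1--> C
C --1--> F
F --0--> E
E --1--> B
B --0--> C
C --0--> B

B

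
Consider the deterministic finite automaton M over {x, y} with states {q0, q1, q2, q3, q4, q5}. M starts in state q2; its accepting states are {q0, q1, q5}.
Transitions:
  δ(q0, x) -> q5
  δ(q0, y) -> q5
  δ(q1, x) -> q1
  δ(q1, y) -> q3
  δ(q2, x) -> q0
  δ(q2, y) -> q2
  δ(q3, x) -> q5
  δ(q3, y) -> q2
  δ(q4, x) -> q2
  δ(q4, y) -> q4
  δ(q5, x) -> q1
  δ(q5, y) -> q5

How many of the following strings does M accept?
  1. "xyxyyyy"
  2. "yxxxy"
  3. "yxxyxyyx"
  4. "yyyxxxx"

"xyxyyyy": rejected
"yxxxy": rejected
"yxxyxyyx": accepted
"yyyxxxx": accepted

2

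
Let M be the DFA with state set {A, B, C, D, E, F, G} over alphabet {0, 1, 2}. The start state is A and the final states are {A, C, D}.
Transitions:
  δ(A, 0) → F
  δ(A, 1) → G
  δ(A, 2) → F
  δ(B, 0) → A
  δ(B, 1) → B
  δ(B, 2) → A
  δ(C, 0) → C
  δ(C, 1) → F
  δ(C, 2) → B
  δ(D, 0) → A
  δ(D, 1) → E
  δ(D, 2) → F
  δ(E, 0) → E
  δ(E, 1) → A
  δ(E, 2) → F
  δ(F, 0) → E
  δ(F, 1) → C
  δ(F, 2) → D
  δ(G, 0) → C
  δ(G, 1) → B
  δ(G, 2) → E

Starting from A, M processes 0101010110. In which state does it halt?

E

A --0--> F
F --1--> C
C --0--> C
C --1--> F
F --0--> E
E --1--> A
A --0--> F
F --1--> C
C --1--> F
F --0--> E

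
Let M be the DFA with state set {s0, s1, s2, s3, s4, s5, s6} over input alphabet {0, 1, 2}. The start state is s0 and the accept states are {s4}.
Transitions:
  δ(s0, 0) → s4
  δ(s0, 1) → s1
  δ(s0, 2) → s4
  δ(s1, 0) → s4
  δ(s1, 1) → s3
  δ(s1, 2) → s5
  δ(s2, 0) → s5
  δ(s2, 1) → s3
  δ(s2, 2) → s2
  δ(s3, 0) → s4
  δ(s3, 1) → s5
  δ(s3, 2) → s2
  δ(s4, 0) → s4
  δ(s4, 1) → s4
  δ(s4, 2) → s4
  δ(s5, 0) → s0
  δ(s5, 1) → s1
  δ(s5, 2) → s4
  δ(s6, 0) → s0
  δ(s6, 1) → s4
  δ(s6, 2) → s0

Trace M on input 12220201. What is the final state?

s0 --1--> s1
s1 --2--> s5
s5 --2--> s4
s4 --2--> s4
s4 --0--> s4
s4 --2--> s4
s4 --0--> s4
s4 --1--> s4

s4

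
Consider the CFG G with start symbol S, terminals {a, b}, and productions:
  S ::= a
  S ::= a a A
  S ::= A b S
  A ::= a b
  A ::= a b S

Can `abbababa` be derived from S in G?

yes

S ⇒ AbS ⇒ abbS ⇒ abbAbS ⇒ abbabSbS ⇒ abbababS ⇒ abbababa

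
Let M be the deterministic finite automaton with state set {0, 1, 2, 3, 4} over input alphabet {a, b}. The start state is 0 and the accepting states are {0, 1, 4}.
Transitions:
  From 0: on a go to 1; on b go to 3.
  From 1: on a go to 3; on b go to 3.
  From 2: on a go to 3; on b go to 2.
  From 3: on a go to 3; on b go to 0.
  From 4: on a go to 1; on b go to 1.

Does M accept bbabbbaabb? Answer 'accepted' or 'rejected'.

rejected

0 --b--> 3
3 --b--> 0
0 --a--> 1
1 --b--> 3
3 --b--> 0
0 --b--> 3
3 --a--> 3
3 --a--> 3
3 --b--> 0
0 --b--> 3
End in state 3, which is not an accepting state.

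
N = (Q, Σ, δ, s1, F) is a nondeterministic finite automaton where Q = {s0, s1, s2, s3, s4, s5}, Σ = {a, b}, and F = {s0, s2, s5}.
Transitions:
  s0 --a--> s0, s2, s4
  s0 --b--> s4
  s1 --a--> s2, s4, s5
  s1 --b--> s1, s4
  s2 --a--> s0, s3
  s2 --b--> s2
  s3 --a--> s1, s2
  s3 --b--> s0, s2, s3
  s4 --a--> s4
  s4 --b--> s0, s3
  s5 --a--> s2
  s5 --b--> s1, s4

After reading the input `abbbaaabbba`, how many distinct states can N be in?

Start: {s1}
read a: {s2, s4, s5}
read b: {s0, s1, s2, s3, s4}
read b: {s0, s1, s2, s3, s4}
read b: {s0, s1, s2, s3, s4}
read a: {s0, s1, s2, s3, s4, s5}
read a: {s0, s1, s2, s3, s4, s5}
read a: {s0, s1, s2, s3, s4, s5}
read b: {s0, s1, s2, s3, s4}
read b: {s0, s1, s2, s3, s4}
read b: {s0, s1, s2, s3, s4}
read a: {s0, s1, s2, s3, s4, s5}
Final reachable set {s0, s1, s2, s3, s4, s5} has 6 states.

6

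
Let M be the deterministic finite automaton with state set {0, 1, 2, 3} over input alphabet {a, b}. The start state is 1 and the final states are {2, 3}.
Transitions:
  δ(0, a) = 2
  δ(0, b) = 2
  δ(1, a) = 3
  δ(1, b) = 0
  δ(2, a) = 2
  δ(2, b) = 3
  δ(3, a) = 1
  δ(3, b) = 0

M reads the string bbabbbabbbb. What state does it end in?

1 --b--> 0
0 --b--> 2
2 --a--> 2
2 --b--> 3
3 --b--> 0
0 --b--> 2
2 --a--> 2
2 --b--> 3
3 --b--> 0
0 --b--> 2
2 --b--> 3

3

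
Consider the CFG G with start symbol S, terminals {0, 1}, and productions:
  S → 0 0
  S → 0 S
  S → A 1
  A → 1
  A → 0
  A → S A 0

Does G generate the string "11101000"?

no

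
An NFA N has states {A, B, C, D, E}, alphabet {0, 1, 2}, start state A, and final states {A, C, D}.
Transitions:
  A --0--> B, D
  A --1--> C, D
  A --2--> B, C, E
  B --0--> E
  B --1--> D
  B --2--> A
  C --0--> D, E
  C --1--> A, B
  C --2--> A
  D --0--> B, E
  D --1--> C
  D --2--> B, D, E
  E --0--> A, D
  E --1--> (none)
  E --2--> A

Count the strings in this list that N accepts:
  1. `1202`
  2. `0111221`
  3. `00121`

3

`1202`: accepted
`0111221`: accepted
`00121`: accepted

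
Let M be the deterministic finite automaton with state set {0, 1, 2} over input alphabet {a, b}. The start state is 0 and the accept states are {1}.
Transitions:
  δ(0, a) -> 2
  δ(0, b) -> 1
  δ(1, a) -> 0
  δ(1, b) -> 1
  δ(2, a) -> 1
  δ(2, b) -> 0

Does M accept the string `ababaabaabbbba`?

rejected

0 --a--> 2
2 --b--> 0
0 --a--> 2
2 --b--> 0
0 --a--> 2
2 --a--> 1
1 --b--> 1
1 --a--> 0
0 --a--> 2
2 --b--> 0
0 --b--> 1
1 --b--> 1
1 --b--> 1
1 --a--> 0
End in state 0, which is not an accepting state.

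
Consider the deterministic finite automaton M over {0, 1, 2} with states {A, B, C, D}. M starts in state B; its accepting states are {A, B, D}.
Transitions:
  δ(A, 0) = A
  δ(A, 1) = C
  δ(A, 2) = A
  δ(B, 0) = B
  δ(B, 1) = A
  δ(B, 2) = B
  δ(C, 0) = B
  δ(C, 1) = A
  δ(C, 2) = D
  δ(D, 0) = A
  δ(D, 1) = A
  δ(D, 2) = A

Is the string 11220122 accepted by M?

B --1--> A
A --1--> C
C --2--> D
D --2--> A
A --0--> A
A --1--> C
C --2--> D
D --2--> A
End in state A, which is an accepting state.

accepted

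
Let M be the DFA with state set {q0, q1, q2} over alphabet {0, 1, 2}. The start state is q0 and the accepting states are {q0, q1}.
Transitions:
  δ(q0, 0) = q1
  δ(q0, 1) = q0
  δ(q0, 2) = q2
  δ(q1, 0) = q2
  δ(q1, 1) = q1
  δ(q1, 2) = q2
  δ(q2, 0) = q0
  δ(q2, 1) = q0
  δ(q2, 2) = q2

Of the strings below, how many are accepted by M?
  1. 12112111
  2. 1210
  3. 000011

3

12112111: accepted
1210: accepted
000011: accepted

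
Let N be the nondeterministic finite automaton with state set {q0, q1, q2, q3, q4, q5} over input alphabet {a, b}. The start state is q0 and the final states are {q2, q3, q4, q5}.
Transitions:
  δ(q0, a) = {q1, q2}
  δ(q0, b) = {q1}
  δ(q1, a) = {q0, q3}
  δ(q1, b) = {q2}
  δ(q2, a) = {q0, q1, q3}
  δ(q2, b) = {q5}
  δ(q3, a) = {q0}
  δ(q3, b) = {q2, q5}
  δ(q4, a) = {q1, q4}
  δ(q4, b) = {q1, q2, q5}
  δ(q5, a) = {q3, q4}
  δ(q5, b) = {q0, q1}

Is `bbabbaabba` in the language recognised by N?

Start: {q0}
read b: {q1}
read b: {q2}
read a: {q0, q1, q3}
read b: {q1, q2, q5}
read b: {q0, q1, q2, q5}
read a: {q0, q1, q2, q3, q4}
read a: {q0, q1, q2, q3, q4}
read b: {q1, q2, q5}
read b: {q0, q1, q2, q5}
read a: {q0, q1, q2, q3, q4}
Reachable ∩ accepting = {q2, q3, q4} — nonempty.

accepted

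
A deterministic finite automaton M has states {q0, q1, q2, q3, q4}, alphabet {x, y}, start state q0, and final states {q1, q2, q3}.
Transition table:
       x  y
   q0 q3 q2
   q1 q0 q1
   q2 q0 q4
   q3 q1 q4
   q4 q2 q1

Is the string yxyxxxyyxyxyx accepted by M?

rejected

q0 --y--> q2
q2 --x--> q0
q0 --y--> q2
q2 --x--> q0
q0 --x--> q3
q3 --x--> q1
q1 --y--> q1
q1 --y--> q1
q1 --x--> q0
q0 --y--> q2
q2 --x--> q0
q0 --y--> q2
q2 --x--> q0
End in state q0, which is not an accepting state.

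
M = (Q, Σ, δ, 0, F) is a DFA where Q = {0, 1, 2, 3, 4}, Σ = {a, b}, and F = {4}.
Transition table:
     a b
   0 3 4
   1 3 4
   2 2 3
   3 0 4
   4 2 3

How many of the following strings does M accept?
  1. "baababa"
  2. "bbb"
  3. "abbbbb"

2

"baababa": rejected
"bbb": accepted
"abbbbb": accepted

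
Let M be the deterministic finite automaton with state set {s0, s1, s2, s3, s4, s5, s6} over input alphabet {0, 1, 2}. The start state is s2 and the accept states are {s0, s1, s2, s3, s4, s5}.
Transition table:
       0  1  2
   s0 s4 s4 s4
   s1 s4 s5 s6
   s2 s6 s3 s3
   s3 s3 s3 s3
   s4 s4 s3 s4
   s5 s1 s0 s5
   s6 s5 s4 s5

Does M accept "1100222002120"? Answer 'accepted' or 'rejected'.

accepted

s2 --1--> s3
s3 --1--> s3
s3 --0--> s3
s3 --0--> s3
s3 --2--> s3
s3 --2--> s3
s3 --2--> s3
s3 --0--> s3
s3 --0--> s3
s3 --2--> s3
s3 --1--> s3
s3 --2--> s3
s3 --0--> s3
End in state s3, which is an accepting state.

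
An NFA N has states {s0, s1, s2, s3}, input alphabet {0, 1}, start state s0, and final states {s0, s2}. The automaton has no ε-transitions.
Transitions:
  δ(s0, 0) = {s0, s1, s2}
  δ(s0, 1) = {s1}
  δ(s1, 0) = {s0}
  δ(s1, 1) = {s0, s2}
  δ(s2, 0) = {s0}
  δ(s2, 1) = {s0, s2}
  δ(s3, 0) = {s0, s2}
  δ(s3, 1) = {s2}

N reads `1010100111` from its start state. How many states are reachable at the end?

Start: {s0}
read 1: {s1}
read 0: {s0}
read 1: {s1}
read 0: {s0}
read 1: {s1}
read 0: {s0}
read 0: {s0, s1, s2}
read 1: {s0, s1, s2}
read 1: {s0, s1, s2}
read 1: {s0, s1, s2}
Final reachable set {s0, s1, s2} has 3 states.

3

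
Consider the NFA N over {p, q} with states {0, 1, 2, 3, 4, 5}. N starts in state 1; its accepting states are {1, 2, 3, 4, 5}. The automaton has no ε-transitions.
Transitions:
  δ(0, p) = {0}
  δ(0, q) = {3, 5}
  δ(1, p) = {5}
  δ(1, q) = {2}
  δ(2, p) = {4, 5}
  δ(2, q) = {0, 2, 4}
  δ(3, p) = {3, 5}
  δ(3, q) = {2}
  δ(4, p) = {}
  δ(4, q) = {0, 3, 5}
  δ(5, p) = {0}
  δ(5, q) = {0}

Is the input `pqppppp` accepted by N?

rejected

Start: {1}
read p: {5}
read q: {0}
read p: {0}
read p: {0}
read p: {0}
read p: {0}
read p: {0}
Reachable ∩ accepting = {} — empty.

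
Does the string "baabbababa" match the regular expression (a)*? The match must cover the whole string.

no

baabbababa cannot be split into zero or more pieces each matching a.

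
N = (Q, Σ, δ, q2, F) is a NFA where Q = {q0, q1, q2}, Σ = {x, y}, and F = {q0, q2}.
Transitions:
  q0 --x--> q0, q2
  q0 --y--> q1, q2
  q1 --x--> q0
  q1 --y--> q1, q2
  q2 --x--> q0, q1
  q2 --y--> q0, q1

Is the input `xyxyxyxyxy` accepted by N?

accepted

Start: {q2}
read x: {q0, q1}
read y: {q1, q2}
read x: {q0, q1}
read y: {q1, q2}
read x: {q0, q1}
read y: {q1, q2}
read x: {q0, q1}
read y: {q1, q2}
read x: {q0, q1}
read y: {q1, q2}
Reachable ∩ accepting = {q2} — nonempty.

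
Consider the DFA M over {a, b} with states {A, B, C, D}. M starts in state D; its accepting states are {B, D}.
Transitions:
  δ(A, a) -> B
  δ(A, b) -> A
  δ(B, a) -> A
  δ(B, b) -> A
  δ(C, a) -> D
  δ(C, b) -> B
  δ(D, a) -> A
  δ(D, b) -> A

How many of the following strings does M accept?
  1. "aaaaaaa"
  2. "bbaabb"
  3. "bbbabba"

"aaaaaaa": rejected
"bbaabb": rejected
"bbbabba": accepted

1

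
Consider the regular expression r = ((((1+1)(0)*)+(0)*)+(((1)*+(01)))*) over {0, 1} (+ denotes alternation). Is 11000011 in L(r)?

Neither (((1+1)(0)*)+(0)*) nor (((1)*+(01)))* matches 11000011.

no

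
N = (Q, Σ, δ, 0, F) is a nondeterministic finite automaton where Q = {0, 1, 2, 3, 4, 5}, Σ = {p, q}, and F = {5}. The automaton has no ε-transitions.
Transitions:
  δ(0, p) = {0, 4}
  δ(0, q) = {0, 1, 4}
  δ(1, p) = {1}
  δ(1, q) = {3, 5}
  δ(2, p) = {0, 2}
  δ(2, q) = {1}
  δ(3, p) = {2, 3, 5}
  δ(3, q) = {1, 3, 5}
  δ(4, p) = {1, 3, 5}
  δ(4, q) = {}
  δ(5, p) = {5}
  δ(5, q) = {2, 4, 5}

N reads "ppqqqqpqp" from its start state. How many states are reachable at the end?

6

Start: {0}
read p: {0, 4}
read p: {0, 1, 3, 4, 5}
read q: {0, 1, 2, 3, 4, 5}
read q: {0, 1, 2, 3, 4, 5}
read q: {0, 1, 2, 3, 4, 5}
read q: {0, 1, 2, 3, 4, 5}
read p: {0, 1, 2, 3, 4, 5}
read q: {0, 1, 2, 3, 4, 5}
read p: {0, 1, 2, 3, 4, 5}
Final reachable set {0, 1, 2, 3, 4, 5} has 6 states.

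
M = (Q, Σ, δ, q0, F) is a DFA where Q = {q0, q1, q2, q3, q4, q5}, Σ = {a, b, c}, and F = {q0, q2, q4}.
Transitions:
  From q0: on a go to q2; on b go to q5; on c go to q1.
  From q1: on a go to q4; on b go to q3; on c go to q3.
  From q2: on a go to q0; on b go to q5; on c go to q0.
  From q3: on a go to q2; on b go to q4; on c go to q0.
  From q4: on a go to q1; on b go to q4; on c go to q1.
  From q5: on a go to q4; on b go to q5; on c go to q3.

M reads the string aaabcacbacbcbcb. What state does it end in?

q0 --a--> q2
q2 --a--> q0
q0 --a--> q2
q2 --b--> q5
q5 --c--> q3
q3 --a--> q2
q2 --c--> q0
q0 --b--> q5
q5 --a--> q4
q4 --c--> q1
q1 --b--> q3
q3 --c--> q0
q0 --b--> q5
q5 --c--> q3
q3 --b--> q4

q4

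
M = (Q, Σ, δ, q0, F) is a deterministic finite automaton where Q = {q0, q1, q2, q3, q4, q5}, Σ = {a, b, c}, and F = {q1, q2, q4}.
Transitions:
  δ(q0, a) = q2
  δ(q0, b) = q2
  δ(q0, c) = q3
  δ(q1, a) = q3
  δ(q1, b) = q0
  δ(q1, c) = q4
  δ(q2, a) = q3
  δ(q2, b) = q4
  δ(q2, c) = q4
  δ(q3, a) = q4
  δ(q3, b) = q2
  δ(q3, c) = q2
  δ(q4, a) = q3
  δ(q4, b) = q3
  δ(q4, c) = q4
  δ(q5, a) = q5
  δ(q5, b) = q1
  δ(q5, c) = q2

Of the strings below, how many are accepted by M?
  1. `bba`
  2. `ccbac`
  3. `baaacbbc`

`bba`: rejected
`ccbac`: accepted
`baaacbbc`: accepted

2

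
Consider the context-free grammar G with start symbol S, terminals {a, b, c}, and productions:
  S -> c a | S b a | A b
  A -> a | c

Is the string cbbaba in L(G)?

S ⇒ Sba ⇒ Sbaba ⇒ Abbaba ⇒ cbbaba

yes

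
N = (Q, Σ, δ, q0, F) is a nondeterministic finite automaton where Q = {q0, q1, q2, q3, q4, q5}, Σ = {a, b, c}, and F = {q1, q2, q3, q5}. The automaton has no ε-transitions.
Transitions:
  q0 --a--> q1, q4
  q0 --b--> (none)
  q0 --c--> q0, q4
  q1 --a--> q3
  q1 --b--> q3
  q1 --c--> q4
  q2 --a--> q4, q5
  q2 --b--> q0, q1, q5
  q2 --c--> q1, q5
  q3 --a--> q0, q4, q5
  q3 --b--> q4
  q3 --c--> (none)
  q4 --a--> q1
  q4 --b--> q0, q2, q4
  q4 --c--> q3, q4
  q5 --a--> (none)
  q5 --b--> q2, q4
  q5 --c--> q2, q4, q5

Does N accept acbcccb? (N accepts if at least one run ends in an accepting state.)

Start: {q0}
read a: {q1, q4}
read c: {q3, q4}
read b: {q0, q2, q4}
read c: {q0, q1, q3, q4, q5}
read c: {q0, q2, q3, q4, q5}
read c: {q0, q1, q2, q3, q4, q5}
read b: {q0, q1, q2, q3, q4, q5}
Reachable ∩ accepting = {q1, q2, q3, q5} — nonempty.

accepted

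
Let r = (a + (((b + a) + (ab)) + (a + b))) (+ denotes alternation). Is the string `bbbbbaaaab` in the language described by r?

no

Neither a nor (((b+a)+(ab))+(a+b)) matches bbbbbaaaab.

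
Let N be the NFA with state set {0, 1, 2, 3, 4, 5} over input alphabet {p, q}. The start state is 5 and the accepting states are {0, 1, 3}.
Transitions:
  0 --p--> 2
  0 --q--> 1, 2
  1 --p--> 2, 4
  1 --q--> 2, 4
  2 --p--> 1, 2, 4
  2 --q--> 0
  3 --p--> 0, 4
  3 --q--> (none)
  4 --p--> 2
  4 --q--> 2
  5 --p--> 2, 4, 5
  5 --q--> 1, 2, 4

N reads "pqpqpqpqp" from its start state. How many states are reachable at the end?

3

Start: {5}
read p: {2, 4, 5}
read q: {0, 1, 2, 4}
read p: {1, 2, 4}
read q: {0, 2, 4}
read p: {1, 2, 4}
read q: {0, 2, 4}
read p: {1, 2, 4}
read q: {0, 2, 4}
read p: {1, 2, 4}
Final reachable set {1, 2, 4} has 3 states.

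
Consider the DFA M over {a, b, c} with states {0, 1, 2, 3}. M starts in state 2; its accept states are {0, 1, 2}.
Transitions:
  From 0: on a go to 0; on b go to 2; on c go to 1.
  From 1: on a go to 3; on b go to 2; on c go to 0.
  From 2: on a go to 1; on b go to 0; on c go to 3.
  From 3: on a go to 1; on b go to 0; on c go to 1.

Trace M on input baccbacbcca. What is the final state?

3

2 --b--> 0
0 --a--> 0
0 --c--> 1
1 --c--> 0
0 --b--> 2
2 --a--> 1
1 --c--> 0
0 --b--> 2
2 --c--> 3
3 --c--> 1
1 --a--> 3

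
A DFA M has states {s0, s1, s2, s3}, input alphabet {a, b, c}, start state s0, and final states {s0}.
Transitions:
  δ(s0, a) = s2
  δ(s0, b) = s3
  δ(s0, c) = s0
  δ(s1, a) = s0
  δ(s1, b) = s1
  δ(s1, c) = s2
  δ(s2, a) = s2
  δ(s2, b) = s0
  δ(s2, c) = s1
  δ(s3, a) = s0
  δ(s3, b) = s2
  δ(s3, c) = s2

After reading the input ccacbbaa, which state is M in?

s2

s0 --c--> s0
s0 --c--> s0
s0 --a--> s2
s2 --c--> s1
s1 --b--> s1
s1 --b--> s1
s1 --a--> s0
s0 --a--> s2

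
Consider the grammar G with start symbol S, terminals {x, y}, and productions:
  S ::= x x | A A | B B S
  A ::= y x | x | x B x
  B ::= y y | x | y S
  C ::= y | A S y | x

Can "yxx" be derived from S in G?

yes

S ⇒ AA ⇒ yxA ⇒ yxx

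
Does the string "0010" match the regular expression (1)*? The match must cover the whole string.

0010 cannot be split into zero or more pieces each matching 1.

no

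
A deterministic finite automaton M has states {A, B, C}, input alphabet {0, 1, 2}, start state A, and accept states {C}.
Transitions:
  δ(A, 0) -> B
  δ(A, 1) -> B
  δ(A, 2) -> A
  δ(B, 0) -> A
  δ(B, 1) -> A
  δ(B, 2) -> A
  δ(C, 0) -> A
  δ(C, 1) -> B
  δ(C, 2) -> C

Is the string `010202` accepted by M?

A --0--> B
B --1--> A
A --0--> B
B --2--> A
A --0--> B
B --2--> A
End in state A, which is not an accepting state.

rejected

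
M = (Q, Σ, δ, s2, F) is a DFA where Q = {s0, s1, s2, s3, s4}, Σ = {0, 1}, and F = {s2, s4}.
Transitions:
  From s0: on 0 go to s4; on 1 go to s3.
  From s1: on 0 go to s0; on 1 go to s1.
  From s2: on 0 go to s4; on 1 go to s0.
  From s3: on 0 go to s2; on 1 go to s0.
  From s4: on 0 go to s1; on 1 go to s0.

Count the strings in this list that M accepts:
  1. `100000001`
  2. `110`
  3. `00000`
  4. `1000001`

1

`100000001`: rejected
`110`: accepted
`00000`: rejected
`1000001`: rejected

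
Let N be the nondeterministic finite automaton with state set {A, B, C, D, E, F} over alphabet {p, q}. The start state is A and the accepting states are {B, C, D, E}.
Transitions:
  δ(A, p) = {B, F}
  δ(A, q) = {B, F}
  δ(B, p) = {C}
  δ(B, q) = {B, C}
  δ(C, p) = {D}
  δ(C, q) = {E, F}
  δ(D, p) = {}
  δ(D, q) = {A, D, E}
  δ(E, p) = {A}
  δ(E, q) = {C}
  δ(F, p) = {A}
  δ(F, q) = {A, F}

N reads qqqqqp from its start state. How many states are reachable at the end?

5

Start: {A}
read q: {B, F}
read q: {A, B, C, F}
read q: {A, B, C, E, F}
read q: {A, B, C, E, F}
read q: {A, B, C, E, F}
read p: {A, B, C, D, F}
Final reachable set {A, B, C, D, F} has 5 states.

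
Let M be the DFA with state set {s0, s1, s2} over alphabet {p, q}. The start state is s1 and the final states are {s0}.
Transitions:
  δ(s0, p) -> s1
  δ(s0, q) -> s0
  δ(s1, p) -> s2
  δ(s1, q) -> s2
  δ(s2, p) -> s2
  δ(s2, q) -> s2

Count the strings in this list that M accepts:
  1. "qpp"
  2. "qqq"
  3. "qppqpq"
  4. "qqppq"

"qpp": rejected
"qqq": rejected
"qppqpq": rejected
"qqppq": rejected

0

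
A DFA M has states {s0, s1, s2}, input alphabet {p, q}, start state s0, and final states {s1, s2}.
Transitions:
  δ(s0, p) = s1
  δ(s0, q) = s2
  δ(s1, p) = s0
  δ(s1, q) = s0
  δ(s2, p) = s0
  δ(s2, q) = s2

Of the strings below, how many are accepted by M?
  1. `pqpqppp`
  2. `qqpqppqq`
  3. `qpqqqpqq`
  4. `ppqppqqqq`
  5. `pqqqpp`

`pqpqppp`: accepted
`qqpqppqq`: accepted
`qpqqqpqq`: accepted
`ppqppqqqq`: accepted
`pqqqpp`: accepted

5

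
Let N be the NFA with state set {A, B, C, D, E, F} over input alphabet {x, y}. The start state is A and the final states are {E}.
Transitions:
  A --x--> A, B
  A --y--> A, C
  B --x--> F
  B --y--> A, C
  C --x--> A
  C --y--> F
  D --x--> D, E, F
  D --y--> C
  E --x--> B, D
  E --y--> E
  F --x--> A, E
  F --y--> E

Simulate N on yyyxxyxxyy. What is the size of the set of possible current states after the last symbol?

4

Start: {A}
read y: {A, C}
read y: {A, C, F}
read y: {A, C, E, F}
read x: {A, B, D, E}
read x: {A, B, D, E, F}
read y: {A, C, E}
read x: {A, B, D}
read x: {A, B, D, E, F}
read y: {A, C, E}
read y: {A, C, E, F}
Final reachable set {A, C, E, F} has 4 states.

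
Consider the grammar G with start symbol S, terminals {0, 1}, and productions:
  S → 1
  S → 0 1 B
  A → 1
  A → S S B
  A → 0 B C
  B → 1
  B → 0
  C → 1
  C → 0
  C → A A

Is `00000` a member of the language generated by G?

no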